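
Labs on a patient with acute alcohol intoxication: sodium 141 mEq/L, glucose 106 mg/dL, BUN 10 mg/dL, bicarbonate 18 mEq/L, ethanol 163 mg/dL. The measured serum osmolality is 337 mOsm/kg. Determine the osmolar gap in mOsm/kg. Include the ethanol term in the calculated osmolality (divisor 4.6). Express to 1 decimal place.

Calculated osmolality = 2·Na + glucose/18 + BUN/2.8 + ethanol/4.6
= 2·141 + 106/18 + 10/2.8 + 163/4.6
= 282 + 5.89 + 3.57 + 35.43
= 326.89 mOsm/kg ≈ 326.9 mOsm/kg
Osmolar gap = measured − calculated = 337 − 326.9 = 10.1 mOsm/kg

10.1 mOsm/kg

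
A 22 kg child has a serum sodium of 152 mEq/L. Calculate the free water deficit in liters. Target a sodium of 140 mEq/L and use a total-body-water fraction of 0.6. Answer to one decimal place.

TBW = 0.6 · 22 = 13.2 L
Free water deficit = TBW · (Na/140 − 1)
= 13.2 · (152/140 − 1)
= 13.2 · 0.0857
= 1.13 L

1.1 L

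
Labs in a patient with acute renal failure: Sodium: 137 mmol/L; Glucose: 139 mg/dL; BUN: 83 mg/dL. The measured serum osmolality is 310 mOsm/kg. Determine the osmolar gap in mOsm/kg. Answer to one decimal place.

-1.4 mOsm/kg

Calculated osmolality = 2·Na + glucose/18 + BUN/2.8
= 2·137 + 139/18 + 83/2.8
= 274 + 7.72 + 29.64
= 311.36 mOsm/kg ≈ 311.4 mOsm/kg
Osmolar gap = measured − calculated = 310 − 311.4 = -1.4 mOsm/kg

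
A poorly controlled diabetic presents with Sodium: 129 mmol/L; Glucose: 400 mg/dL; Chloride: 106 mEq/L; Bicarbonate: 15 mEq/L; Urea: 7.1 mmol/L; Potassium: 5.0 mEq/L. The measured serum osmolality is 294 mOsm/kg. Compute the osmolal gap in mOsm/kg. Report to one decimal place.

Calculated osmolality = 2·Na + glucose/18 + urea
= 2·129 + 400/18 + 7.1
= 258 + 22.22 + 7.10
= 287.32 mOsm/kg ≈ 287.3 mOsm/kg
Osmolar gap = measured − calculated = 294 − 287.3 = 6.7 mOsm/kg

6.7 mOsm/kg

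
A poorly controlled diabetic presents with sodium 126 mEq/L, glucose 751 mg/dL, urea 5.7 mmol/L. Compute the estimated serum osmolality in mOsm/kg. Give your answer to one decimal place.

299.4 mOsm/kg

Calculated osmolality = 2·Na + glucose/18 + urea
= 2·126 + 751/18 + 5.7
= 252 + 41.72 + 5.70
= 299.42 mOsm/kg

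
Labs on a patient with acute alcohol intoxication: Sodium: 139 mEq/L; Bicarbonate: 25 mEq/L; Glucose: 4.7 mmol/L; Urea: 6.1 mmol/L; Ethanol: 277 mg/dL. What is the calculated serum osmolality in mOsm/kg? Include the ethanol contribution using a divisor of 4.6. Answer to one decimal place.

349.0 mOsm/kg

Calculated osmolality = 2·Na + glucose + urea + ethanol/4.6
= 2·139 + 4.7 + 6.1 + 277/4.6
= 278 + 4.70 + 6.10 + 60.22
= 349.02 mOsm/kg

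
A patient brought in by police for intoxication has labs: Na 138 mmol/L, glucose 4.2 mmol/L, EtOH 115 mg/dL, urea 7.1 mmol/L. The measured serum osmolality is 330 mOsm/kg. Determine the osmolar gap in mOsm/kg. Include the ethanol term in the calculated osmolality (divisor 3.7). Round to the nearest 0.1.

11.6 mOsm/kg

Calculated osmolality = 2·Na + glucose + urea + ethanol/3.7
= 2·138 + 4.2 + 7.1 + 115/3.7
= 276 + 4.20 + 7.10 + 31.08
= 318.38 mOsm/kg ≈ 318.4 mOsm/kg
Osmolar gap = measured − calculated = 330 − 318.4 = 11.6 mOsm/kg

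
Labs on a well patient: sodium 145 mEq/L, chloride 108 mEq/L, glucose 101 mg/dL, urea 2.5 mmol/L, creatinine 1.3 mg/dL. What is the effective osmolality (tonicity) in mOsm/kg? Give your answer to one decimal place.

295.6 mOsm/kg

Effective osmolality excludes urea (freely permeant across cell membranes):
2·Na + glucose/18
= 2·145 + 101/18
= 290 + 5.61
= 295.61 mOsm/kg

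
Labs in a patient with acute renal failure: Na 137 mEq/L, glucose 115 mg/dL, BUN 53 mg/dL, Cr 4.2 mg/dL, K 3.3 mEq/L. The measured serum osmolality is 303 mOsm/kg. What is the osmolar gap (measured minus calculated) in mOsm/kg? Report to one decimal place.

Calculated osmolality = 2·Na + glucose/18 + BUN/2.8
= 2·137 + 115/18 + 53/2.8
= 274 + 6.39 + 18.93
= 299.32 mOsm/kg ≈ 299.3 mOsm/kg
Osmolar gap = measured − calculated = 303 − 299.3 = 3.7 mOsm/kg

3.7 mOsm/kg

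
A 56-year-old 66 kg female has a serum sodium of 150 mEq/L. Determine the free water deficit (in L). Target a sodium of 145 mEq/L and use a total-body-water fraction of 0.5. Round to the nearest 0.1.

TBW = 0.5 · 66 = 33 L
Free water deficit = TBW · (Na/145 − 1)
= 33 · (150/145 − 1)
= 33 · 0.0345
= 1.14 L

1.1 L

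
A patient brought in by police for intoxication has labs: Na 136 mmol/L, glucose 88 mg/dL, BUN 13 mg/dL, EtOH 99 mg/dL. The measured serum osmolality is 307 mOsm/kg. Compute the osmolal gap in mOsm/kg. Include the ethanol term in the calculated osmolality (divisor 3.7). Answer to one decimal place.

Calculated osmolality = 2·Na + glucose/18 + BUN/2.8 + ethanol/3.7
= 2·136 + 88/18 + 13/2.8 + 99/3.7
= 272 + 4.89 + 4.64 + 26.76
= 308.29 mOsm/kg ≈ 308.3 mOsm/kg
Osmolar gap = measured − calculated = 307 − 308.3 = -1.3 mOsm/kg

-1.3 mOsm/kg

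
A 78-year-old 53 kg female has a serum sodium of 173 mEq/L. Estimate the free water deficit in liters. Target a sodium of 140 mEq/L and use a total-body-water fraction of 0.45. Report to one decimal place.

5.6 L

TBW = 0.45 · 53 = 23.85 L
Free water deficit = TBW · (Na/140 − 1)
= 23.85 · (173/140 − 1)
= 23.85 · 0.2357
= 5.62 L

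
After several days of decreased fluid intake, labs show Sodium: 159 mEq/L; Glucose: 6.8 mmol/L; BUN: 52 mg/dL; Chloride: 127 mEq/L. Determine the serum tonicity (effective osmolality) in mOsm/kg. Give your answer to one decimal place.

Effective osmolality excludes urea (freely permeant across cell membranes):
2·Na + glucose
= 2·159 + 6.8
= 318 + 6.8
= 324.8 mOsm/kg

324.8 mOsm/kg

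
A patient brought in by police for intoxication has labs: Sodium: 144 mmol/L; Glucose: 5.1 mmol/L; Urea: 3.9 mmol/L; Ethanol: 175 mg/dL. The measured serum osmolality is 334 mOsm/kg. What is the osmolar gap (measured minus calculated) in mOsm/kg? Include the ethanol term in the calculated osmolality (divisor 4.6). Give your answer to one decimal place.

Calculated osmolality = 2·Na + glucose + urea + ethanol/4.6
= 2·144 + 5.1 + 3.9 + 175/4.6
= 288 + 5.10 + 3.90 + 38.04
= 335.04 mOsm/kg ≈ 335.0 mOsm/kg
Osmolar gap = measured − calculated = 334 − 335.0 = -1.0 mOsm/kg

-1.0 mOsm/kg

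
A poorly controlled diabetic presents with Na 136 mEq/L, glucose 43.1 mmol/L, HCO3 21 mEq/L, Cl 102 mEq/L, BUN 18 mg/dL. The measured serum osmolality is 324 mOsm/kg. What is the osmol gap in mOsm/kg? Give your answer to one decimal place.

Calculated osmolality = 2·Na + glucose + BUN/2.8
= 2·136 + 43.1 + 18/2.8
= 272 + 43.10 + 6.43
= 321.53 mOsm/kg ≈ 321.5 mOsm/kg
Osmolar gap = measured − calculated = 324 − 321.5 = 2.5 mOsm/kg

2.5 mOsm/kg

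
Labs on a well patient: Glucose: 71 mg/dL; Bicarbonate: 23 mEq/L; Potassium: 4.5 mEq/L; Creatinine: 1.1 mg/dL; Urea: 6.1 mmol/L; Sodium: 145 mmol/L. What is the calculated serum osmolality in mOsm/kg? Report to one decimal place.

Calculated osmolality = 2·Na + glucose/18 + urea
= 2·145 + 71/18 + 6.1
= 290 + 3.94 + 6.10
= 300.04 mOsm/kg

300.0 mOsm/kg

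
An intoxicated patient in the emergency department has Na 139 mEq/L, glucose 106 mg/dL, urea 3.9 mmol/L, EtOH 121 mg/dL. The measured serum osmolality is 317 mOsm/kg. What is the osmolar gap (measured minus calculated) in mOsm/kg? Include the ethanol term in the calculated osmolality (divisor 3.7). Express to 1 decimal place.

Calculated osmolality = 2·Na + glucose/18 + urea + ethanol/3.7
= 2·139 + 106/18 + 3.9 + 121/3.7
= 278 + 5.89 + 3.90 + 32.70
= 320.49 mOsm/kg ≈ 320.5 mOsm/kg
Osmolar gap = measured − calculated = 317 − 320.5 = -3.5 mOsm/kg

-3.5 mOsm/kg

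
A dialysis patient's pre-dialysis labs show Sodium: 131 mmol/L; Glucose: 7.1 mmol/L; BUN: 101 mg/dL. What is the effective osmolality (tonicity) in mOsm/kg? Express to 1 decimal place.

Effective osmolality excludes urea (freely permeant across cell membranes):
2·Na + glucose
= 2·131 + 7.1
= 262 + 7.1
= 269.1 mOsm/kg

269.1 mOsm/kg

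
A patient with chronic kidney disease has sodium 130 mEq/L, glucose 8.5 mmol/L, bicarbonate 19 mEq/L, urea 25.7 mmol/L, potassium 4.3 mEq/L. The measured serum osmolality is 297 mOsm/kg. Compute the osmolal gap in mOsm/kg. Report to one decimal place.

Calculated osmolality = 2·Na + glucose + urea
= 2·130 + 8.5 + 25.7
= 260 + 8.50 + 25.70
= 294.2 mOsm/kg ≈ 294.2 mOsm/kg
Osmolar gap = measured − calculated = 297 − 294.2 = 2.8 mOsm/kg

2.8 mOsm/kg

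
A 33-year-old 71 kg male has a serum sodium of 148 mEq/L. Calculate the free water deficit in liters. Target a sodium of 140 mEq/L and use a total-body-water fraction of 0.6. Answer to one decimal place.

TBW = 0.6 · 71 = 42.6 L
Free water deficit = TBW · (Na/140 − 1)
= 42.6 · (148/140 − 1)
= 42.6 · 0.0571
= 2.43 L

2.4 L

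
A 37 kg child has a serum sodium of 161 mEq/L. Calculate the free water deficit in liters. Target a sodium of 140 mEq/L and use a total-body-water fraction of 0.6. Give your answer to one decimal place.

TBW = 0.6 · 37 = 22.2 L
Free water deficit = TBW · (Na/140 − 1)
= 22.2 · (161/140 − 1)
= 22.2 · 0.15
= 3.33 L

3.3 L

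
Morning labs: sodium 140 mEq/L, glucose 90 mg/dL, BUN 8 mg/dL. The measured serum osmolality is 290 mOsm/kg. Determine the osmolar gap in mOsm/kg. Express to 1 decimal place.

2.1 mOsm/kg

Calculated osmolality = 2·Na + glucose/18 + BUN/2.8
= 2·140 + 90/18 + 8/2.8
= 280 + 5 + 2.86
= 287.86 mOsm/kg ≈ 287.9 mOsm/kg
Osmolar gap = measured − calculated = 290 − 287.9 = 2.1 mOsm/kg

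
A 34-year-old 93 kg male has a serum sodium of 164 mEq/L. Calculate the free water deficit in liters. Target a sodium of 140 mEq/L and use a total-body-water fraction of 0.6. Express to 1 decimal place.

TBW = 0.6 · 93 = 55.8 L
Free water deficit = TBW · (Na/140 − 1)
= 55.8 · (164/140 − 1)
= 55.8 · 0.1714
= 9.56 L

9.6 L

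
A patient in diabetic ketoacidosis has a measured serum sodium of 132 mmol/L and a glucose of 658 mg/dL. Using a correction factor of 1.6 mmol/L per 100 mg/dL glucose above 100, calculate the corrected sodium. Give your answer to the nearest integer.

Corrected Na = measured Na + 1.6 · (glucose − 100)/100
= 132 + 1.6 · (658 − 100)/100
= 132 + 8.9
= 140.9 mmol/L

141 mmol/L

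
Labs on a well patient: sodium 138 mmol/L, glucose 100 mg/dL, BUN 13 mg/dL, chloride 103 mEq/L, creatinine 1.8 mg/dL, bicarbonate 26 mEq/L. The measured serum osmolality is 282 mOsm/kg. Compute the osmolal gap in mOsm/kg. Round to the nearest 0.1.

-4.2 mOsm/kg

Calculated osmolality = 2·Na + glucose/18 + BUN/2.8
= 2·138 + 100/18 + 13/2.8
= 276 + 5.56 + 4.64
= 286.2 mOsm/kg ≈ 286.2 mOsm/kg
Osmolar gap = measured − calculated = 282 − 286.2 = -4.2 mOsm/kg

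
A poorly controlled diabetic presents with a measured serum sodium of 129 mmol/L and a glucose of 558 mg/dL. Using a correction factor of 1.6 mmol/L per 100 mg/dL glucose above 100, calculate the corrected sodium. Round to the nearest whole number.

Corrected Na = measured Na + 1.6 · (glucose − 100)/100
= 129 + 1.6 · (558 − 100)/100
= 129 + 7.3
= 136.3 mmol/L

136 mmol/L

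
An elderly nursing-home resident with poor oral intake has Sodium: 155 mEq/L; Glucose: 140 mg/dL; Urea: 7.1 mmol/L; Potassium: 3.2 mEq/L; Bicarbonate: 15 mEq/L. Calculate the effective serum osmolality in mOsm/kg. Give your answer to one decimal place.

Effective osmolality excludes urea (freely permeant across cell membranes):
2·Na + glucose/18
= 2·155 + 140/18
= 310 + 7.78
= 317.78 mOsm/kg

317.8 mOsm/kg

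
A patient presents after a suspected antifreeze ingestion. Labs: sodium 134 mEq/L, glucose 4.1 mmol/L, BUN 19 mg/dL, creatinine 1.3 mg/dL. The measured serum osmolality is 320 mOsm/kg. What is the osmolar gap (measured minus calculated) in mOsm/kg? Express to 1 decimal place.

Calculated osmolality = 2·Na + glucose + BUN/2.8
= 2·134 + 4.1 + 19/2.8
= 268 + 4.10 + 6.79
= 278.89 mOsm/kg ≈ 278.9 mOsm/kg
Osmolar gap = measured − calculated = 320 − 278.9 = 41.1 mOsm/kg

41.1 mOsm/kg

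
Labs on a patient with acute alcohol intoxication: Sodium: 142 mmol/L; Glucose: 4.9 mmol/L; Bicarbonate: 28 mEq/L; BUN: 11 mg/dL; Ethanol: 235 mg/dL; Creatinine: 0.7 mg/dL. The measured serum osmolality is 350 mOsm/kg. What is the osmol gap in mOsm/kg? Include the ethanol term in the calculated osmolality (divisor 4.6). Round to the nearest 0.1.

Calculated osmolality = 2·Na + glucose + BUN/2.8 + ethanol/4.6
= 2·142 + 4.9 + 11/2.8 + 235/4.6
= 284 + 4.90 + 3.93 + 51.09
= 343.92 mOsm/kg ≈ 343.9 mOsm/kg
Osmolar gap = measured − calculated = 350 − 343.9 = 6.1 mOsm/kg

6.1 mOsm/kg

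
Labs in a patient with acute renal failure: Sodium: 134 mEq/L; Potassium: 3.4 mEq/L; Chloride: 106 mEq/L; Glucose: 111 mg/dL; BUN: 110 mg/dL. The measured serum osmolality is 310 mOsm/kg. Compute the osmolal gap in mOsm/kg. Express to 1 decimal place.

Calculated osmolality = 2·Na + glucose/18 + BUN/2.8
= 2·134 + 111/18 + 110/2.8
= 268 + 6.17 + 39.29
= 313.46 mOsm/kg ≈ 313.5 mOsm/kg
Osmolar gap = measured − calculated = 310 − 313.5 = -3.5 mOsm/kg

-3.5 mOsm/kg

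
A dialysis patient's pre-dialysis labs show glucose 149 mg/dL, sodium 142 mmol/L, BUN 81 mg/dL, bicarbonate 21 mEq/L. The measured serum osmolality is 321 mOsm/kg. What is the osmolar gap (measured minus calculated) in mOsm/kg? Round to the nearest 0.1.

Calculated osmolality = 2·Na + glucose/18 + BUN/2.8
= 2·142 + 149/18 + 81/2.8
= 284 + 8.28 + 28.93
= 321.21 mOsm/kg ≈ 321.2 mOsm/kg
Osmolar gap = measured − calculated = 321 − 321.2 = -0.2 mOsm/kg

-0.2 mOsm/kg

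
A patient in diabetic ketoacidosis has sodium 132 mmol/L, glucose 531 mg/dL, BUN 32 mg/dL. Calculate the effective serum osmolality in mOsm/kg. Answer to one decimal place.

Effective osmolality excludes urea (freely permeant across cell membranes):
2·Na + glucose/18
= 2·132 + 531/18
= 264 + 29.5
= 293.5 mOsm/kg

293.5 mOsm/kg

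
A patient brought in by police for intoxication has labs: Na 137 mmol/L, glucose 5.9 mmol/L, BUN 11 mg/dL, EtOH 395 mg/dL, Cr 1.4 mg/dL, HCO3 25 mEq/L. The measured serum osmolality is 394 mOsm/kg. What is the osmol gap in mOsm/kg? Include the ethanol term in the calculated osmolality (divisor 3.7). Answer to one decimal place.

Calculated osmolality = 2·Na + glucose + BUN/2.8 + ethanol/3.7
= 2·137 + 5.9 + 11/2.8 + 395/3.7
= 274 + 5.90 + 3.93 + 106.76
= 390.59 mOsm/kg ≈ 390.6 mOsm/kg
Osmolar gap = measured − calculated = 394 − 390.6 = 3.4 mOsm/kg

3.4 mOsm/kg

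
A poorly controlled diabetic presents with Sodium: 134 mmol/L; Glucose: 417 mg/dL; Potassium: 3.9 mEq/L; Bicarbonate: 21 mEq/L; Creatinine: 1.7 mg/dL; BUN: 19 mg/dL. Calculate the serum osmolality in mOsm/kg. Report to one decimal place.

Calculated osmolality = 2·Na + glucose/18 + BUN/2.8
= 2·134 + 417/18 + 19/2.8
= 268 + 23.17 + 6.79
= 297.96 mOsm/kg

298.0 mOsm/kg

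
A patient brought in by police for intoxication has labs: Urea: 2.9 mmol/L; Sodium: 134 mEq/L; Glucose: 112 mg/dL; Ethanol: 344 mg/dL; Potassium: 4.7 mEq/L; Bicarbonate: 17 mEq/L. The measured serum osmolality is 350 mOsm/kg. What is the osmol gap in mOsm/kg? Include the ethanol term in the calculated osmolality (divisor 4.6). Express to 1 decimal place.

Calculated osmolality = 2·Na + glucose/18 + urea + ethanol/4.6
= 2·134 + 112/18 + 2.9 + 344/4.6
= 268 + 6.22 + 2.90 + 74.78
= 351.9 mOsm/kg ≈ 351.9 mOsm/kg
Osmolar gap = measured − calculated = 350 − 351.9 = -1.9 mOsm/kg

-1.9 mOsm/kg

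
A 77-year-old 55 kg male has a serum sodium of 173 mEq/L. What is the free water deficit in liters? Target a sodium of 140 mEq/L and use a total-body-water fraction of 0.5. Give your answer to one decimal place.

6.5 L

TBW = 0.5 · 55 = 27.5 L
Free water deficit = TBW · (Na/140 − 1)
= 27.5 · (173/140 − 1)
= 27.5 · 0.2357
= 6.48 L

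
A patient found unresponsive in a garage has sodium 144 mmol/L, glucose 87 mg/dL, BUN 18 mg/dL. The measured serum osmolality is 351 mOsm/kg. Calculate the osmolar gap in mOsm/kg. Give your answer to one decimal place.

51.7 mOsm/kg

Calculated osmolality = 2·Na + glucose/18 + BUN/2.8
= 2·144 + 87/18 + 18/2.8
= 288 + 4.83 + 6.43
= 299.26 mOsm/kg ≈ 299.3 mOsm/kg
Osmolar gap = measured − calculated = 351 − 299.3 = 51.7 mOsm/kg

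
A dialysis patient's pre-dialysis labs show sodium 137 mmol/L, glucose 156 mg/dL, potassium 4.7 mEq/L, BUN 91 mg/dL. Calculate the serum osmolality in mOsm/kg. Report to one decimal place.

Calculated osmolality = 2·Na + glucose/18 + BUN/2.8
= 2·137 + 156/18 + 91/2.8
= 274 + 8.67 + 32.50
= 315.17 mOsm/kg

315.2 mOsm/kg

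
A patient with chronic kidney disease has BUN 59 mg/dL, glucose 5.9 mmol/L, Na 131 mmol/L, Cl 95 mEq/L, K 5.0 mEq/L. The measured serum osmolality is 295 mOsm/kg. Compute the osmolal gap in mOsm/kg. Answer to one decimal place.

Calculated osmolality = 2·Na + glucose + BUN/2.8
= 2·131 + 5.9 + 59/2.8
= 262 + 5.90 + 21.07
= 288.97 mOsm/kg ≈ 289.0 mOsm/kg
Osmolar gap = measured − calculated = 295 − 289.0 = 6.0 mOsm/kg

6.0 mOsm/kg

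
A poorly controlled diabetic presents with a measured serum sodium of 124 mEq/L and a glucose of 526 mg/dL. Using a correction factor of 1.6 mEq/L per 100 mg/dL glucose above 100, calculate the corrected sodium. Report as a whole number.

131 mEq/L

Corrected Na = measured Na + 1.6 · (glucose − 100)/100
= 124 + 1.6 · (526 − 100)/100
= 124 + 6.8
= 130.8 mEq/L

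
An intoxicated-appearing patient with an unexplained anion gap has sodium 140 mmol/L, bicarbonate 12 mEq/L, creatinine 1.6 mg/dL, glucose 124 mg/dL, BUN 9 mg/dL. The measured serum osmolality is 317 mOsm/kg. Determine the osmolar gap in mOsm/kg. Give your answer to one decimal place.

26.9 mOsm/kg

Calculated osmolality = 2·Na + glucose/18 + BUN/2.8
= 2·140 + 124/18 + 9/2.8
= 280 + 6.89 + 3.21
= 290.1 mOsm/kg ≈ 290.1 mOsm/kg
Osmolar gap = measured − calculated = 317 − 290.1 = 26.9 mOsm/kg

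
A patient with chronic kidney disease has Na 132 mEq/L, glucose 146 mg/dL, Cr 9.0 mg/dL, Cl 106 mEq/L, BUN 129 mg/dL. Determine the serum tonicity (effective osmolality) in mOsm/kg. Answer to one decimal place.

272.1 mOsm/kg

Effective osmolality excludes urea (freely permeant across cell membranes):
2·Na + glucose/18
= 2·132 + 146/18
= 264 + 8.11
= 272.11 mOsm/kg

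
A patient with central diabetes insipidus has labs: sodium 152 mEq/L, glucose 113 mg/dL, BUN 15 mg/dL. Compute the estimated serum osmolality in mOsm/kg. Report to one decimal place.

315.6 mOsm/kg

Calculated osmolality = 2·Na + glucose/18 + BUN/2.8
= 2·152 + 113/18 + 15/2.8
= 304 + 6.28 + 5.36
= 315.64 mOsm/kg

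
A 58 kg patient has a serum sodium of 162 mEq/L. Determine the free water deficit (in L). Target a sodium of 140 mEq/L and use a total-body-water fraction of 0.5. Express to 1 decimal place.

4.6 L

TBW = 0.5 · 58 = 29 L
Free water deficit = TBW · (Na/140 − 1)
= 29 · (162/140 − 1)
= 29 · 0.1571
= 4.56 L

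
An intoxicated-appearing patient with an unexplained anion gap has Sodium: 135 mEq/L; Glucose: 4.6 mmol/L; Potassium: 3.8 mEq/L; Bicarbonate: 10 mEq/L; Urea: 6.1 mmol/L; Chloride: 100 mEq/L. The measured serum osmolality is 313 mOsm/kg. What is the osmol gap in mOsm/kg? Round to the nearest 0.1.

Calculated osmolality = 2·Na + glucose + urea
= 2·135 + 4.6 + 6.1
= 270 + 4.60 + 6.10
= 280.7 mOsm/kg ≈ 280.7 mOsm/kg
Osmolar gap = measured − calculated = 313 − 280.7 = 32.3 mOsm/kg

32.3 mOsm/kg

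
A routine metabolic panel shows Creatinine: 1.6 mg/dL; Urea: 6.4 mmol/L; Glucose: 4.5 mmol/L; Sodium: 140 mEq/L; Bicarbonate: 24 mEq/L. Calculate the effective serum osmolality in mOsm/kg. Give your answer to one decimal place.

284.5 mOsm/kg

Effective osmolality excludes urea (freely permeant across cell membranes):
2·Na + glucose
= 2·140 + 4.5
= 280 + 4.5
= 284.5 mOsm/kg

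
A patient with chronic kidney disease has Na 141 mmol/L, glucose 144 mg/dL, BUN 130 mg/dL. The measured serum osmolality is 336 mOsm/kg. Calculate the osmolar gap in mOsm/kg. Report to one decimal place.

-0.4 mOsm/kg

Calculated osmolality = 2·Na + glucose/18 + BUN/2.8
= 2·141 + 144/18 + 130/2.8
= 282 + 8 + 46.43
= 336.43 mOsm/kg ≈ 336.4 mOsm/kg
Osmolar gap = measured − calculated = 336 − 336.4 = -0.4 mOsm/kg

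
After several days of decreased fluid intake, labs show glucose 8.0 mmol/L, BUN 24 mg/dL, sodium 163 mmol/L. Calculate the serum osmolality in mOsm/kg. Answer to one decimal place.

342.6 mOsm/kg

Calculated osmolality = 2·Na + glucose + BUN/2.8
= 2·163 + 8 + 24/2.8
= 326 + 8 + 8.57
= 342.57 mOsm/kg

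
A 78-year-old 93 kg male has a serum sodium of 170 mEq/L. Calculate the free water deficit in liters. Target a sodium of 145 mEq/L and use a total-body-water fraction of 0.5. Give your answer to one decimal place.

8.0 L

TBW = 0.5 · 93 = 46.5 L
Free water deficit = TBW · (Na/145 − 1)
= 46.5 · (170/145 − 1)
= 46.5 · 0.1724
= 8.02 L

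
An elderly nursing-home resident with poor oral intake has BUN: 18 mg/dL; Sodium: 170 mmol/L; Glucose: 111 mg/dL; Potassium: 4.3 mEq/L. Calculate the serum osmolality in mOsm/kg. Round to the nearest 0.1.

352.6 mOsm/kg

Calculated osmolality = 2·Na + glucose/18 + BUN/2.8
= 2·170 + 111/18 + 18/2.8
= 340 + 6.17 + 6.43
= 352.6 mOsm/kg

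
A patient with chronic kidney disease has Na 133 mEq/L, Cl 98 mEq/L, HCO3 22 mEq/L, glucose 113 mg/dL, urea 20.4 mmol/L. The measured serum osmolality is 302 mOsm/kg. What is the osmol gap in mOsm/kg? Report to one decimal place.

9.3 mOsm/kg

Calculated osmolality = 2·Na + glucose/18 + urea
= 2·133 + 113/18 + 20.4
= 266 + 6.28 + 20.40
= 292.68 mOsm/kg ≈ 292.7 mOsm/kg
Osmolar gap = measured − calculated = 302 − 292.7 = 9.3 mOsm/kg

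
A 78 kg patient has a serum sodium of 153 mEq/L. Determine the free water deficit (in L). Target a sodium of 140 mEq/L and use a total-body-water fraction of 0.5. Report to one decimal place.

TBW = 0.5 · 78 = 39 L
Free water deficit = TBW · (Na/140 − 1)
= 39 · (153/140 − 1)
= 39 · 0.0929
= 3.62 L

3.6 L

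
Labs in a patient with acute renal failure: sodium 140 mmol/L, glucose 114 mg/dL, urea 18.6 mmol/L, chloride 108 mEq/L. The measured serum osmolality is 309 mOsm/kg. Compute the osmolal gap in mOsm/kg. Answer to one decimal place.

4.1 mOsm/kg

Calculated osmolality = 2·Na + glucose/18 + urea
= 2·140 + 114/18 + 18.6
= 280 + 6.33 + 18.60
= 304.93 mOsm/kg ≈ 304.9 mOsm/kg
Osmolar gap = measured − calculated = 309 − 304.9 = 4.1 mOsm/kg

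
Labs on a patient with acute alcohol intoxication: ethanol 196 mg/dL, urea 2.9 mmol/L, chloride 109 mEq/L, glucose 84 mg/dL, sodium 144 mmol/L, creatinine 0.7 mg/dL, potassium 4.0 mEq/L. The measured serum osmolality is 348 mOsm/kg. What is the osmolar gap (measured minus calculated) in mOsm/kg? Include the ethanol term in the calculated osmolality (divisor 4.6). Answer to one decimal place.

9.8 mOsm/kg

Calculated osmolality = 2·Na + glucose/18 + urea + ethanol/4.6
= 2·144 + 84/18 + 2.9 + 196/4.6
= 288 + 4.67 + 2.90 + 42.61
= 338.18 mOsm/kg ≈ 338.2 mOsm/kg
Osmolar gap = measured − calculated = 348 − 338.2 = 9.8 mOsm/kg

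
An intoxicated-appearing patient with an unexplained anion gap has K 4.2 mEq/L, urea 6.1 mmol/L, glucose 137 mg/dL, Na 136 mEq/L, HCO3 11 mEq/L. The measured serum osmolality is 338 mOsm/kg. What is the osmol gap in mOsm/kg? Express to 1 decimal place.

52.3 mOsm/kg

Calculated osmolality = 2·Na + glucose/18 + urea
= 2·136 + 137/18 + 6.1
= 272 + 7.61 + 6.10
= 285.71 mOsm/kg ≈ 285.7 mOsm/kg
Osmolar gap = measured − calculated = 338 − 285.7 = 52.3 mOsm/kg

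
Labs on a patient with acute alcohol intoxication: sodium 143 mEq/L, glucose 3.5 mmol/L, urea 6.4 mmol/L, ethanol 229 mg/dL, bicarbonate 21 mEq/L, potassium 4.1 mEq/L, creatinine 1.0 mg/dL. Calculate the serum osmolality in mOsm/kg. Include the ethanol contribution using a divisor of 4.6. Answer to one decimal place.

Calculated osmolality = 2·Na + glucose + urea + ethanol/4.6
= 2·143 + 3.5 + 6.4 + 229/4.6
= 286 + 3.50 + 6.40 + 49.78
= 345.68 mOsm/kg

345.7 mOsm/kg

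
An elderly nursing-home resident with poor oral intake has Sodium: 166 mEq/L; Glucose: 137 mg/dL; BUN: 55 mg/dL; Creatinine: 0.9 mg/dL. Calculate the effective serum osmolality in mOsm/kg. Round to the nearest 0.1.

Effective osmolality excludes urea (freely permeant across cell membranes):
2·Na + glucose/18
= 2·166 + 137/18
= 332 + 7.61
= 339.61 mOsm/kg

339.6 mOsm/kg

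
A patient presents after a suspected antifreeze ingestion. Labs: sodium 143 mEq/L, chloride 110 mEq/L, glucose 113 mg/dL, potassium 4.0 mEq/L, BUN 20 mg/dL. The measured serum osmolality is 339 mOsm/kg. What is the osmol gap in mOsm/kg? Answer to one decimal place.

39.6 mOsm/kg

Calculated osmolality = 2·Na + glucose/18 + BUN/2.8
= 2·143 + 113/18 + 20/2.8
= 286 + 6.28 + 7.14
= 299.42 mOsm/kg ≈ 299.4 mOsm/kg
Osmolar gap = measured − calculated = 339 − 299.4 = 39.6 mOsm/kg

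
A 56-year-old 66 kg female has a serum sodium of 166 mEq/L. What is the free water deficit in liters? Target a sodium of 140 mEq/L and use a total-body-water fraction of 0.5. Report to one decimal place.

6.1 L

TBW = 0.5 · 66 = 33 L
Free water deficit = TBW · (Na/140 − 1)
= 33 · (166/140 − 1)
= 33 · 0.1857
= 6.13 L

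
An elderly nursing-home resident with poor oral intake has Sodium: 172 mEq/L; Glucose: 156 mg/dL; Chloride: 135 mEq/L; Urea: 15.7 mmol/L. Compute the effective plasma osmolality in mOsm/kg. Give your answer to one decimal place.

Effective osmolality excludes urea (freely permeant across cell membranes):
2·Na + glucose/18
= 2·172 + 156/18
= 344 + 8.67
= 352.67 mOsm/kg

352.7 mOsm/kg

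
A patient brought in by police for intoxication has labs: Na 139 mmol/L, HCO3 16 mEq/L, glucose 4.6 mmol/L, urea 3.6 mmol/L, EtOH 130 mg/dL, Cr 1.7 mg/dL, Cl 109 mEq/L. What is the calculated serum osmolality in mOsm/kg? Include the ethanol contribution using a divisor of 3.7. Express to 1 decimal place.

321.3 mOsm/kg

Calculated osmolality = 2·Na + glucose + urea + ethanol/3.7
= 2·139 + 4.6 + 3.6 + 130/3.7
= 278 + 4.60 + 3.60 + 35.14
= 321.34 mOsm/kg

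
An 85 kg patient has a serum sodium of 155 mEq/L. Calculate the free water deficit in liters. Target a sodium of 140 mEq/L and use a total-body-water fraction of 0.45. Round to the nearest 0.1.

4.1 L

TBW = 0.45 · 85 = 38.25 L
Free water deficit = TBW · (Na/140 − 1)
= 38.25 · (155/140 − 1)
= 38.25 · 0.1071
= 4.1 L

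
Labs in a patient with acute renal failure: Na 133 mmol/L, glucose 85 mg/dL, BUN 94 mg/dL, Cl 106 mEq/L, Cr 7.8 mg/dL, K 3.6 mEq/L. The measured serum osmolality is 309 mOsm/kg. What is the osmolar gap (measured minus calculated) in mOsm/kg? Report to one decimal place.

4.7 mOsm/kg

Calculated osmolality = 2·Na + glucose/18 + BUN/2.8
= 2·133 + 85/18 + 94/2.8
= 266 + 4.72 + 33.57
= 304.29 mOsm/kg ≈ 304.3 mOsm/kg
Osmolar gap = measured − calculated = 309 − 304.3 = 4.7 mOsm/kg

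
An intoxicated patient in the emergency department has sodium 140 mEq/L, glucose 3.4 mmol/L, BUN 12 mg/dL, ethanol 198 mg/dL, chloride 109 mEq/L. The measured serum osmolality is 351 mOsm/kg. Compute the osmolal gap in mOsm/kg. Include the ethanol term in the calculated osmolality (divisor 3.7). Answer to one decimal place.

9.8 mOsm/kg

Calculated osmolality = 2·Na + glucose + BUN/2.8 + ethanol/3.7
= 2·140 + 3.4 + 12/2.8 + 198/3.7
= 280 + 3.40 + 4.29 + 53.51
= 341.2 mOsm/kg ≈ 341.2 mOsm/kg
Osmolar gap = measured − calculated = 351 − 341.2 = 9.8 mOsm/kg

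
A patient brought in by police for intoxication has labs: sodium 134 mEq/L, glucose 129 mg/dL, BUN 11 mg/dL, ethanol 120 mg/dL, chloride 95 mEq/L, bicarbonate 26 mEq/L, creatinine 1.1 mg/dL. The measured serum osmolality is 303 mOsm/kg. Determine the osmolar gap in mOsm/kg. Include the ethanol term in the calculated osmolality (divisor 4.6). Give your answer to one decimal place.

-2.2 mOsm/kg

Calculated osmolality = 2·Na + glucose/18 + BUN/2.8 + ethanol/4.6
= 2·134 + 129/18 + 11/2.8 + 120/4.6
= 268 + 7.17 + 3.93 + 26.09
= 305.19 mOsm/kg ≈ 305.2 mOsm/kg
Osmolar gap = measured − calculated = 303 − 305.2 = -2.2 mOsm/kg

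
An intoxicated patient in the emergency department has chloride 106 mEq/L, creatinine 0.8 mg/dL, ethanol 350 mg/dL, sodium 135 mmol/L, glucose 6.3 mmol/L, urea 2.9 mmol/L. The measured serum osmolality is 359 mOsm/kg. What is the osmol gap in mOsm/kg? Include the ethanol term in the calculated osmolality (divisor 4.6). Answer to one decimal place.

Calculated osmolality = 2·Na + glucose + urea + ethanol/4.6
= 2·135 + 6.3 + 2.9 + 350/4.6
= 270 + 6.30 + 2.90 + 76.09
= 355.29 mOsm/kg ≈ 355.3 mOsm/kg
Osmolar gap = measured − calculated = 359 − 355.3 = 3.7 mOsm/kg

3.7 mOsm/kg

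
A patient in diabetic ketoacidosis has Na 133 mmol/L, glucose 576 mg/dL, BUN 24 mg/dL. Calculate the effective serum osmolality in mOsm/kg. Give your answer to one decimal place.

Effective osmolality excludes urea (freely permeant across cell membranes):
2·Na + glucose/18
= 2·133 + 576/18
= 266 + 32
= 298 mOsm/kg

298.0 mOsm/kg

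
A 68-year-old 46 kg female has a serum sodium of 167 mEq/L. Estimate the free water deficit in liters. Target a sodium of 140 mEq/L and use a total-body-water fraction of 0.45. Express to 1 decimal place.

4.0 L

TBW = 0.45 · 46 = 20.7 L
Free water deficit = TBW · (Na/140 − 1)
= 20.7 · (167/140 − 1)
= 20.7 · 0.1929
= 3.99 L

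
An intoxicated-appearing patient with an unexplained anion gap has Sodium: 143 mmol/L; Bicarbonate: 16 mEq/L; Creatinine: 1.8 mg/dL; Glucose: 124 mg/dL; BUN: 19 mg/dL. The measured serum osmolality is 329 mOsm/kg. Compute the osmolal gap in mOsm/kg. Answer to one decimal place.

29.3 mOsm/kg

Calculated osmolality = 2·Na + glucose/18 + BUN/2.8
= 2·143 + 124/18 + 19/2.8
= 286 + 6.89 + 6.79
= 299.68 mOsm/kg ≈ 299.7 mOsm/kg
Osmolar gap = measured − calculated = 329 − 299.7 = 29.3 mOsm/kg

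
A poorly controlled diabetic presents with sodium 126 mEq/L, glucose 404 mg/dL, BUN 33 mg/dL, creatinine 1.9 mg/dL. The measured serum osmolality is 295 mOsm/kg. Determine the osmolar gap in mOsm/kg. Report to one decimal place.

Calculated osmolality = 2·Na + glucose/18 + BUN/2.8
= 2·126 + 404/18 + 33/2.8
= 252 + 22.44 + 11.79
= 286.23 mOsm/kg ≈ 286.2 mOsm/kg
Osmolar gap = measured − calculated = 295 − 286.2 = 8.8 mOsm/kg

8.8 mOsm/kg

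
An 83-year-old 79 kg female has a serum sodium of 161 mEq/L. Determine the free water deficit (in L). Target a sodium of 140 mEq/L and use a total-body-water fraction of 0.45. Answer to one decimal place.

5.3 L

TBW = 0.45 · 79 = 35.55 L
Free water deficit = TBW · (Na/140 − 1)
= 35.55 · (161/140 − 1)
= 35.55 · 0.15
= 5.33 L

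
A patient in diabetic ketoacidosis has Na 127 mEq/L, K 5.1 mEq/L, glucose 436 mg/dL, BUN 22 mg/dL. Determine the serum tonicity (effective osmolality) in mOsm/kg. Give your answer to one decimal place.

Effective osmolality excludes urea (freely permeant across cell membranes):
2·Na + glucose/18
= 2·127 + 436/18
= 254 + 24.22
= 278.22 mOsm/kg

278.2 mOsm/kg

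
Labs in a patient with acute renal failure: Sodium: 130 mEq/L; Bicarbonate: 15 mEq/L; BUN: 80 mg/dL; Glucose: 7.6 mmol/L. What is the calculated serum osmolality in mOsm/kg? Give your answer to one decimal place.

Calculated osmolality = 2·Na + glucose + BUN/2.8
= 2·130 + 7.6 + 80/2.8
= 260 + 7.60 + 28.57
= 296.17 mOsm/kg

296.2 mOsm/kg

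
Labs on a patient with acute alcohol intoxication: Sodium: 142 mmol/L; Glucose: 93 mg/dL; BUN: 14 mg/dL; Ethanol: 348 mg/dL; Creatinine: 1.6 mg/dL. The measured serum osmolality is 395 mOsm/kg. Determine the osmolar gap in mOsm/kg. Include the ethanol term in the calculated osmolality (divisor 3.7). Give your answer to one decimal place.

Calculated osmolality = 2·Na + glucose/18 + BUN/2.8 + ethanol/3.7
= 2·142 + 93/18 + 14/2.8 + 348/3.7
= 284 + 5.17 + 5 + 94.05
= 388.22 mOsm/kg ≈ 388.2 mOsm/kg
Osmolar gap = measured − calculated = 395 − 388.2 = 6.8 mOsm/kg

6.8 mOsm/kg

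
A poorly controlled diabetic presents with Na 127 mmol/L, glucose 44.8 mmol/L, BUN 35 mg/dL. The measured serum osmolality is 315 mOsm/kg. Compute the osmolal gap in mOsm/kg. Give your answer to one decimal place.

3.7 mOsm/kg

Calculated osmolality = 2·Na + glucose + BUN/2.8
= 2·127 + 44.8 + 35/2.8
= 254 + 44.80 + 12.50
= 311.3 mOsm/kg ≈ 311.3 mOsm/kg
Osmolar gap = measured − calculated = 315 − 311.3 = 3.7 mOsm/kg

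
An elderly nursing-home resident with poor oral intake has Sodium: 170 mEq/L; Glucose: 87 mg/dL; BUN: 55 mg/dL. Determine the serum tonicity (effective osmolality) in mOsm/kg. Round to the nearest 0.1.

344.8 mOsm/kg

Effective osmolality excludes urea (freely permeant across cell membranes):
2·Na + glucose/18
= 2·170 + 87/18
= 340 + 4.83
= 344.83 mOsm/kg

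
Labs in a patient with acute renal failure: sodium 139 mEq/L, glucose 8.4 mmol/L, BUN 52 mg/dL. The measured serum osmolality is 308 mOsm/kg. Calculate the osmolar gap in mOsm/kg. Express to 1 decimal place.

Calculated osmolality = 2·Na + glucose + BUN/2.8
= 2·139 + 8.4 + 52/2.8
= 278 + 8.40 + 18.57
= 304.97 mOsm/kg ≈ 305.0 mOsm/kg
Osmolar gap = measured − calculated = 308 − 305.0 = 3.0 mOsm/kg

3.0 mOsm/kg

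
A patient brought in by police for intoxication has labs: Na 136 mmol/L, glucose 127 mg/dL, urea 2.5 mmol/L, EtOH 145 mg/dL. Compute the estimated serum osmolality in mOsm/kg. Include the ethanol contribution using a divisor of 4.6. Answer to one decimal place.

313.1 mOsm/kg

Calculated osmolality = 2·Na + glucose/18 + urea + ethanol/4.6
= 2·136 + 127/18 + 2.5 + 145/4.6
= 272 + 7.06 + 2.50 + 31.52
= 313.08 mOsm/kg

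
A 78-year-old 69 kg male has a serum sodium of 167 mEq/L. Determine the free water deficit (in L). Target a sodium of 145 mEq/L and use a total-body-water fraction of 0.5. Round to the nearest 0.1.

5.2 L

TBW = 0.5 · 69 = 34.5 L
Free water deficit = TBW · (Na/145 − 1)
= 34.5 · (167/145 − 1)
= 34.5 · 0.1517
= 5.23 L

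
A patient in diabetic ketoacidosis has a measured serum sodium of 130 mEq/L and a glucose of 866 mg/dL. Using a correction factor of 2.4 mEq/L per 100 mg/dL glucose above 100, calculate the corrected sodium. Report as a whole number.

148 mEq/L

Corrected Na = measured Na + 2.4 · (glucose − 100)/100
= 130 + 2.4 · (866 − 100)/100
= 130 + 18.4
= 148.4 mEq/L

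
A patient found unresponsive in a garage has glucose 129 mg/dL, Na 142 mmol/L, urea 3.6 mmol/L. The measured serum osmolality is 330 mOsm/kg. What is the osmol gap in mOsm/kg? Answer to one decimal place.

35.2 mOsm/kg

Calculated osmolality = 2·Na + glucose/18 + urea
= 2·142 + 129/18 + 3.6
= 284 + 7.17 + 3.60
= 294.77 mOsm/kg ≈ 294.8 mOsm/kg
Osmolar gap = measured − calculated = 330 − 294.8 = 35.2 mOsm/kg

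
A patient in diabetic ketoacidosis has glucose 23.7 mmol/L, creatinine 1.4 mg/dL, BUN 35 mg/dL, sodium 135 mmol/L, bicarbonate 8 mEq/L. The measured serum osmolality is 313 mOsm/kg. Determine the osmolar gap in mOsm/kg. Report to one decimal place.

Calculated osmolality = 2·Na + glucose + BUN/2.8
= 2·135 + 23.7 + 35/2.8
= 270 + 23.70 + 12.50
= 306.2 mOsm/kg ≈ 306.2 mOsm/kg
Osmolar gap = measured − calculated = 313 − 306.2 = 6.8 mOsm/kg

6.8 mOsm/kg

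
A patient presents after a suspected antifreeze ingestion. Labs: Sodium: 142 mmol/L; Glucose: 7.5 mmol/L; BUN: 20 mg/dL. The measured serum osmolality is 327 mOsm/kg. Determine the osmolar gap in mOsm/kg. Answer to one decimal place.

Calculated osmolality = 2·Na + glucose + BUN/2.8
= 2·142 + 7.5 + 20/2.8
= 284 + 7.50 + 7.14
= 298.64 mOsm/kg ≈ 298.6 mOsm/kg
Osmolar gap = measured − calculated = 327 − 298.6 = 28.4 mOsm/kg

28.4 mOsm/kg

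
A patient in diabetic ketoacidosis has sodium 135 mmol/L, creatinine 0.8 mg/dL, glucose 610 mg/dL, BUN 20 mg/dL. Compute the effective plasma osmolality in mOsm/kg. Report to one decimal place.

Effective osmolality excludes urea (freely permeant across cell membranes):
2·Na + glucose/18
= 2·135 + 610/18
= 270 + 33.89
= 303.89 mOsm/kg

303.9 mOsm/kg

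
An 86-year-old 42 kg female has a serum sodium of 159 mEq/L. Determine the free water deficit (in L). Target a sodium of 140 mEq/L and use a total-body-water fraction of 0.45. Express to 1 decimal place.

2.6 L

TBW = 0.45 · 42 = 18.9 L
Free water deficit = TBW · (Na/140 − 1)
= 18.9 · (159/140 − 1)
= 18.9 · 0.1357
= 2.56 L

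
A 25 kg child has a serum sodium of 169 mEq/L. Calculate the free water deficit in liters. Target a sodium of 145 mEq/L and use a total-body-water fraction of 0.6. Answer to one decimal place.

TBW = 0.6 · 25 = 15 L
Free water deficit = TBW · (Na/145 − 1)
= 15 · (169/145 − 1)
= 15 · 0.1655
= 2.48 L

2.5 L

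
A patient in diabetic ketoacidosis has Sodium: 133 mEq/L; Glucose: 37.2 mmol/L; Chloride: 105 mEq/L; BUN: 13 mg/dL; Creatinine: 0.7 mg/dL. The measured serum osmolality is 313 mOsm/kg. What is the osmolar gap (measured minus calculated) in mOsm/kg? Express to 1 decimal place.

Calculated osmolality = 2·Na + glucose + BUN/2.8
= 2·133 + 37.2 + 13/2.8
= 266 + 37.20 + 4.64
= 307.84 mOsm/kg ≈ 307.8 mOsm/kg
Osmolar gap = measured − calculated = 313 − 307.8 = 5.2 mOsm/kg

5.2 mOsm/kg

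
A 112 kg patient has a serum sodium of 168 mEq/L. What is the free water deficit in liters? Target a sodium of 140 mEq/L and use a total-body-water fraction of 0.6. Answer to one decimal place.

TBW = 0.6 · 112 = 67.2 L
Free water deficit = TBW · (Na/140 − 1)
= 67.2 · (168/140 − 1)
= 67.2 · 0.2
= 13.44 L

13.4 L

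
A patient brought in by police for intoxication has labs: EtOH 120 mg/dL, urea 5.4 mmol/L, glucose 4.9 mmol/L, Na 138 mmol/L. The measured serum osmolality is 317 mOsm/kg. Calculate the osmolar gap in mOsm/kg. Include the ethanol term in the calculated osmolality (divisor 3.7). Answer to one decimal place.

Calculated osmolality = 2·Na + glucose + urea + ethanol/3.7
= 2·138 + 4.9 + 5.4 + 120/3.7
= 276 + 4.90 + 5.40 + 32.43
= 318.73 mOsm/kg ≈ 318.7 mOsm/kg
Osmolar gap = measured − calculated = 317 − 318.7 = -1.7 mOsm/kg

-1.7 mOsm/kg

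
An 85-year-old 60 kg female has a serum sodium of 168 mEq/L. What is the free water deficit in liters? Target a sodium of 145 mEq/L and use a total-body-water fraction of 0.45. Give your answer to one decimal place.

TBW = 0.45 · 60 = 27 L
Free water deficit = TBW · (Na/145 − 1)
= 27 · (168/145 − 1)
= 27 · 0.1586
= 4.28 L

4.3 L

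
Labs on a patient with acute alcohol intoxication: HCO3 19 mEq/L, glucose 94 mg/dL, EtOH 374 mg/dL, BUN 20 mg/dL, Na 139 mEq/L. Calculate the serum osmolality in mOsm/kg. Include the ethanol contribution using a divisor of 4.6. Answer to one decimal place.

371.7 mOsm/kg

Calculated osmolality = 2·Na + glucose/18 + BUN/2.8 + ethanol/4.6
= 2·139 + 94/18 + 20/2.8 + 374/4.6
= 278 + 5.22 + 7.14 + 81.30
= 371.66 mOsm/kg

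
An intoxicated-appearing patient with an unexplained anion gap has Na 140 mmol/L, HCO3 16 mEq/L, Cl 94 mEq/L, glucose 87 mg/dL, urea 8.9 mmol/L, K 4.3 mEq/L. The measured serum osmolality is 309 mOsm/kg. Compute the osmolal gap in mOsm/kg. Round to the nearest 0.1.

15.3 mOsm/kg

Calculated osmolality = 2·Na + glucose/18 + urea
= 2·140 + 87/18 + 8.9
= 280 + 4.83 + 8.90
= 293.73 mOsm/kg ≈ 293.7 mOsm/kg
Osmolar gap = measured − calculated = 309 − 293.7 = 15.3 mOsm/kg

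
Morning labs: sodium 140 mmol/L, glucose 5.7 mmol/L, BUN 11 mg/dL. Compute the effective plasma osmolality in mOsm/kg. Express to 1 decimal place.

Effective osmolality excludes urea (freely permeant across cell membranes):
2·Na + glucose
= 2·140 + 5.7
= 280 + 5.7
= 285.7 mOsm/kg

285.7 mOsm/kg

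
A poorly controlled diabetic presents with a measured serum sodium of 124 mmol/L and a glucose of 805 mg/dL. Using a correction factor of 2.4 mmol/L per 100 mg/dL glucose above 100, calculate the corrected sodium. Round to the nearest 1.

141 mmol/L

Corrected Na = measured Na + 2.4 · (glucose − 100)/100
= 124 + 2.4 · (805 − 100)/100
= 124 + 16.9
= 140.9 mmol/L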